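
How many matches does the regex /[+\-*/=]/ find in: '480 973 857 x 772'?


Pattern: /[+\-*/=]/ (operators)
Input: '480 973 857 x 772'
Scanning for matches:
Total matches: 0

0


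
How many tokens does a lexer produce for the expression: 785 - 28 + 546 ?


Scanning '785 - 28 + 546'
Token 1: '785' -> integer_literal
Token 2: '-' -> operator
Token 3: '28' -> integer_literal
Token 4: '+' -> operator
Token 5: '546' -> integer_literal
Total tokens: 5

5


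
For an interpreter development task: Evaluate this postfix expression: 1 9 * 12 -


Processing tokens left to right:
Push 1, Push 9
Pop 1 and 9, compute 1 * 9 = 9, push 9
Push 12
Pop 9 and 12, compute 9 - 12 = -3, push -3
Stack result: -3

-3


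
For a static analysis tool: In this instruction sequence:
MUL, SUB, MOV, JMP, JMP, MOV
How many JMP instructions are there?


Scanning instruction sequence for JMP:
  Position 1: MUL
  Position 2: SUB
  Position 3: MOV
  Position 4: JMP <- MATCH
  Position 5: JMP <- MATCH
  Position 6: MOV
Matches at positions: [4, 5]
Total JMP count: 2

2


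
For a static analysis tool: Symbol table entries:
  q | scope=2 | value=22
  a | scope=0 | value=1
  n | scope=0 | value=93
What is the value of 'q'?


Searching symbol table for 'q':
  q | scope=2 | value=22 <- MATCH
  a | scope=0 | value=1
  n | scope=0 | value=93
Found 'q' at scope 2 with value 22

22


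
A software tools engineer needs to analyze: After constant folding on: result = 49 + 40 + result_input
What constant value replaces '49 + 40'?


Identifying constant sub-expression:
  Original: result = 49 + 40 + result_input
  49 and 40 are both compile-time constants
  Evaluating: 49 + 40 = 89
  After folding: result = 89 + result_input

89


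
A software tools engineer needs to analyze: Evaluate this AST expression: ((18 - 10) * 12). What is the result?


Expression: ((18 - 10) * 12)
Evaluating step by step:
  18 - 10 = 8
  8 * 12 = 96
Result: 96

96


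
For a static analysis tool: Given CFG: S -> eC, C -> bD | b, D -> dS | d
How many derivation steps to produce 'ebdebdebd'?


Grammar: S -> eC, C -> bD | b, D -> dS | d
Deriving 'ebdebdebd':
Step 1: S -> eC => eC
Step 2: C -> bD => ebD
Step 3: D -> dS => ebdS
Step 4: S -> eC => ebdeC
Step 5: C -> bD => ebdebD
Step 6: D -> dS => ebdebdS
Step 7: S -> eC => ebdebdeC
Step 8: C -> bD => ebdebdebD
Step 9: D -> d => ebdebdebd
Total derivation steps: 9

9


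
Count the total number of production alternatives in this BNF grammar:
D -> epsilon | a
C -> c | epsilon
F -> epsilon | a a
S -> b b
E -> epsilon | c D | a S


Counting alternatives per rule:
  D: 2 alternative(s)
  C: 2 alternative(s)
  F: 2 alternative(s)
  S: 1 alternative(s)
  E: 3 alternative(s)
Sum: 2 + 2 + 2 + 1 + 3 = 10

10


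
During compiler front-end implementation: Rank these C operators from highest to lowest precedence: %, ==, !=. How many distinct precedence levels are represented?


Looking up precedence for each operator:
  % -> precedence 6
  == -> precedence 3
  != -> precedence 3
Sorted highest to lowest: %, ==, !=
Distinct precedence values: [6, 3]
Number of distinct levels: 2

2


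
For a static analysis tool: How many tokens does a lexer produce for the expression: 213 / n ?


Scanning '213 / n'
Token 1: '213' -> integer_literal
Token 2: '/' -> operator
Token 3: 'n' -> identifier
Total tokens: 3

3


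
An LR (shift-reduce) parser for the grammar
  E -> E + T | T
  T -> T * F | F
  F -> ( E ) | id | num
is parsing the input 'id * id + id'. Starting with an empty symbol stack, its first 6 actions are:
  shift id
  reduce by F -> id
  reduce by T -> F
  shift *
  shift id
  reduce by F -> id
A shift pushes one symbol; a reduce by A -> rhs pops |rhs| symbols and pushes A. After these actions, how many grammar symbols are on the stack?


Tracking the symbol stack through each action:
  Action 1: shift 'id' : push -> stack = [id] (size 1)
  Action 2: reduce by F -> id : pop 1, push F -> stack = [F] (size 1)
  Action 3: reduce by T -> F : pop 1, push T -> stack = [T] (size 1)
  Action 4: shift '*' : push -> stack = [T, *] (size 2)
  Action 5: shift 'id' : push -> stack = [T, *, id] (size 3)
  Action 6: reduce by F -> id : pop 1, push F -> stack = [T, *, F] (size 3)
Final stack size: 3

3


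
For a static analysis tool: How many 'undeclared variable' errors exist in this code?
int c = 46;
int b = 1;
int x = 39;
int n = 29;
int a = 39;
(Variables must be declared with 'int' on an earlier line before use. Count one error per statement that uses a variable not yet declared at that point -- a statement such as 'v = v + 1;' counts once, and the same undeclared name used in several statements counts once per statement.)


Scanning code line by line:
  Line 1: declare 'c' -> declared = ['c']
  Line 2: declare 'b' -> declared = ['b', 'c']
  Line 3: declare 'x' -> declared = ['b', 'c', 'x']
  Line 4: declare 'n' -> declared = ['b', 'c', 'n', 'x']
  Line 5: declare 'a' -> declared = ['a', 'b', 'c', 'n', 'x']
Total undeclared variable errors: 0

0


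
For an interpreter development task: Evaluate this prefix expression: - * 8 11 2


Parsing prefix expression: - * 8 11 2
Step 1: Innermost operation '* 8 11'
  8 * 11 = 88
Step 2: Outer operation '- [88] 2'
  88 - 2 = 86

86


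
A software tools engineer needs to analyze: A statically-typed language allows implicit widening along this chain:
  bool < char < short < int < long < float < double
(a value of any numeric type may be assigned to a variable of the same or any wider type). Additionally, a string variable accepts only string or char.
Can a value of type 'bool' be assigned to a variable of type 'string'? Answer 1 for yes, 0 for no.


Target variable type: string
Source value type: bool
Rule: string accepts only {string, char}
  source 'bool' in {string, char}? No
Result: 0

0


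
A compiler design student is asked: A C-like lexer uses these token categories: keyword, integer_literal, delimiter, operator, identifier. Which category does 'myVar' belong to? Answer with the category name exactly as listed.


Token: 'myVar'
Checking categories:
  identifier: YES
  integer_literal: no
  operator: no
  keyword: no
  delimiter: no
Category: identifier

identifier


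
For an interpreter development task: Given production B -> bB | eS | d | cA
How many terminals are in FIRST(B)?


Production: B -> bB | eS | d | cA
Examining each alternative for leading terminals:
  B -> bB : first terminal = 'b'
  B -> eS : first terminal = 'e'
  B -> d : first terminal = 'd'
  B -> cA : first terminal = 'c'
FIRST(B) = {b, c, d, e}
Count: 4

4


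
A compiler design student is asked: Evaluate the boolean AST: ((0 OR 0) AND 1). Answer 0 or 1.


Step 1: Evaluate inner node
  0 OR 0 = 0
Step 2: Evaluate root node
  0 AND 1 = 0

0


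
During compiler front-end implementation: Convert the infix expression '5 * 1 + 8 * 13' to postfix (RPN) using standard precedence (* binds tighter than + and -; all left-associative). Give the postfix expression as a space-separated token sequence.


Applying the shunting-yard algorithm:
  Operand 5 -> output
  Push '*' onto operator stack -> op-stack: [*]
  Operand 1 -> output
  See '+' (prec 1); top '*' (prec 2) >= it -> pop '*' to output
  Push '+' onto operator stack -> op-stack: [+]
  Operand 8 -> output
  Push '*' onto operator stack -> op-stack: [+, *]
  Operand 13 -> output
  End of input: pop '*' to output
  End of input: pop '+' to output
Postfix result: 5 1 * 8 13 * +

5 1 * 8 13 * +


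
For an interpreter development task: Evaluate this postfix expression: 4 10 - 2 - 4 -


Processing tokens left to right:
Push 4, Push 10
Pop 4 and 10, compute 4 - 10 = -6, push -6
Push 2
Pop -6 and 2, compute -6 - 2 = -8, push -8
Push 4
Pop -8 and 4, compute -8 - 4 = -12, push -12
Stack result: -12

-12


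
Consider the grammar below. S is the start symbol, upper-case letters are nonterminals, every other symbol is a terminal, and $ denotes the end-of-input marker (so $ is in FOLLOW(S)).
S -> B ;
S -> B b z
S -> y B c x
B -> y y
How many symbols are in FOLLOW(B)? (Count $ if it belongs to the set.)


S is the start symbol and does not occur in any rule body, so FOLLOW(S) = {$}.
Examining every occurrence of B in a rule body:
  S -> B ; : B is followed by terminal ';' -> add ';'
  S -> B b z : B is followed by terminal 'b' -> add 'b'
  S -> y B c x : B is followed by terminal 'c' -> add 'c'
  B -> y y : B does not occur in the body -> contributes nothing
FOLLOW(B) = {;, b, c}
Count: 3

3


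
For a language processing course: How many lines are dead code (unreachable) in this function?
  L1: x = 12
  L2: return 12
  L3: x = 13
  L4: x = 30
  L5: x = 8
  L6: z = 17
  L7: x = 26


Analyzing control flow:
  L1: reachable (before return)
  L2: reachable (return statement)
  L3: DEAD (after return at L2)
  L4: DEAD (after return at L2)
  L5: DEAD (after return at L2)
  L6: DEAD (after return at L2)
  L7: DEAD (after return at L2)
Return at L2, total lines = 7
Dead lines: L3 through L7
Count: 5

5


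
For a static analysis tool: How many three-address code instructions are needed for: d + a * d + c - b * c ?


Expression: d + a * d + c - b * c
Generating three-address code (respecting * over +/- precedence):
  Instruction 1: t1 = a * d
  Instruction 2: t2 = b * c
  Instruction 3: t3 = d + t1
  Instruction 4: t4 = t3 + c
  Instruction 5: t5 = t4 - t2
Total instructions: 5

5


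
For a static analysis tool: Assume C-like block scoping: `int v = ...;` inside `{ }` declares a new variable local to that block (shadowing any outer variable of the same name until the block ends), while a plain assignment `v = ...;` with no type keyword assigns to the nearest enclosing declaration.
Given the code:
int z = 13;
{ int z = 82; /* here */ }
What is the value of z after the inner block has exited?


Analyzing scoping rules:
Outer scope: declares z = 13
Inner block: 'int z = 82;' declares a NEW z that shadows the outer one
When the block exits the inner z goes out of scope; the outer z was never modified -> 13
Result: 13

13


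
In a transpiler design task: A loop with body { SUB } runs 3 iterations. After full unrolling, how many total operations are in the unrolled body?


Loop body operations: SUB (1 op per iteration)
Unrolling 3 iterations:
  Iteration 1: SUB (1 ops)
  Iteration 2: SUB (1 ops)
  Iteration 3: SUB (1 ops)
Total: 3 iterations * 1 ops/iter = 3 operations

3


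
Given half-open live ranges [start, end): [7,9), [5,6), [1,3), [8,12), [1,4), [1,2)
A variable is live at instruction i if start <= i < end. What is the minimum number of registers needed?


Live ranges:
  Var0: [7, 9)
  Var1: [5, 6)
  Var2: [1, 3)
  Var3: [8, 12)
  Var4: [1, 4)
  Var5: [1, 2)
Sweep-line events (position, delta, active):
  pos=1 start -> active=1
  pos=1 start -> active=2
  pos=1 start -> active=3
  pos=2 end -> active=2
  pos=3 end -> active=1
  pos=4 end -> active=0
  pos=5 start -> active=1
  pos=6 end -> active=0
  pos=7 start -> active=1
  pos=8 start -> active=2
  pos=9 end -> active=1
  pos=12 end -> active=0
Maximum simultaneous active: 3
Minimum registers needed: 3

3


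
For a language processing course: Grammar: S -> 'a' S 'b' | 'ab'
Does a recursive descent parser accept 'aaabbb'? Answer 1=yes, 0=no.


Grammar accepts strings of the form a^n b^n (n >= 1)
Word: 'aaabbb'
Counting: 3 a's and 3 b's
Check: 3 == 3? Yes
Derivation (S -> aSb applied 2 time(s), then S -> ab): S => aSb => aaSbb => aaabbb
Accepted

1


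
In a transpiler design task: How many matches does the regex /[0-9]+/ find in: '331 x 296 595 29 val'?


Pattern: /[0-9]+/ (int literals)
Input: '331 x 296 595 29 val'
Scanning for matches:
  Match 1: '331'
  Match 2: '296'
  Match 3: '595'
  Match 4: '29'
Total matches: 4

4


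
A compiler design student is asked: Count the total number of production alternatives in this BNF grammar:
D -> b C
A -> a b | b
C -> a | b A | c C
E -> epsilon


Counting alternatives per rule:
  D: 1 alternative(s)
  A: 2 alternative(s)
  C: 3 alternative(s)
  E: 1 alternative(s)
Sum: 1 + 2 + 3 + 1 = 7

7


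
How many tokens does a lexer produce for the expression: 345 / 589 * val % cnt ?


Scanning '345 / 589 * val % cnt'
Token 1: '345' -> integer_literal
Token 2: '/' -> operator
Token 3: '589' -> integer_literal
Token 4: '*' -> operator
Token 5: 'val' -> identifier
Token 6: '%' -> operator
Token 7: 'cnt' -> identifier
Total tokens: 7

7


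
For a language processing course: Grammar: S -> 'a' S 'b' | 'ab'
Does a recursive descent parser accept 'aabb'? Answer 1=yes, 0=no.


Grammar accepts strings of the form a^n b^n (n >= 1)
Word: 'aabb'
Counting: 2 a's and 2 b's
Check: 2 == 2? Yes
Derivation (S -> aSb applied 1 time(s), then S -> ab): S => aSb => aabb
Accepted

1


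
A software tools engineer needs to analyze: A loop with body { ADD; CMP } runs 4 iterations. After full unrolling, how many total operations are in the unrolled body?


Loop body operations: ADD, CMP (2 ops per iteration)
Unrolling 4 iterations:
  Iteration 1: ADD, CMP (2 ops)
  Iteration 2: ADD, CMP (2 ops)
  Iteration 3: ADD, CMP (2 ops)
  Iteration 4: ADD, CMP (2 ops)
Total: 4 iterations * 2 ops/iter = 8 operations

8


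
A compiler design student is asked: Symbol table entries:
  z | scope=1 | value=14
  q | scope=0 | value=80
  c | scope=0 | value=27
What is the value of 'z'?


Searching symbol table for 'z':
  z | scope=1 | value=14 <- MATCH
  q | scope=0 | value=80
  c | scope=0 | value=27
Found 'z' at scope 1 with value 14

14


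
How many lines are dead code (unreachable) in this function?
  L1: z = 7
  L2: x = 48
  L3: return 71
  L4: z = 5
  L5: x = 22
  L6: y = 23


Analyzing control flow:
  L1: reachable (before return)
  L2: reachable (before return)
  L3: reachable (return statement)
  L4: DEAD (after return at L3)
  L5: DEAD (after return at L3)
  L6: DEAD (after return at L3)
Return at L3, total lines = 6
Dead lines: L4 through L6
Count: 3

3


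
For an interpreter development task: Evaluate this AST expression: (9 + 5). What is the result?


Expression: (9 + 5)
Evaluating step by step:
  9 + 5 = 14
Result: 14

14


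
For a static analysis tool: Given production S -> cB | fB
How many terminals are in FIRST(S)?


Production: S -> cB | fB
Examining each alternative for leading terminals:
  S -> cB : first terminal = 'c'
  S -> fB : first terminal = 'f'
FIRST(S) = {c, f}
Count: 2

2


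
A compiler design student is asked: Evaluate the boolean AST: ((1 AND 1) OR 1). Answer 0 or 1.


Step 1: Evaluate inner node
  1 AND 1 = 1
Step 2: Evaluate root node
  1 OR 1 = 1

1


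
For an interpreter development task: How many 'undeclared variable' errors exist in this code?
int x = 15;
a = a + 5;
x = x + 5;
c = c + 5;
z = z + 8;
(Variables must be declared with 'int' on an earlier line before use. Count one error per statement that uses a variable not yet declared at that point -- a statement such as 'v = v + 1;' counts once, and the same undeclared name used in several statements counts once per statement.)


Scanning code line by line:
  Line 1: declare 'x' -> declared = ['x']
  Line 2: use 'a' -> ERROR (undeclared)
  Line 3: use 'x' -> OK (declared)
  Line 4: use 'c' -> ERROR (undeclared)
  Line 5: use 'z' -> ERROR (undeclared)
Total undeclared variable errors: 3

3


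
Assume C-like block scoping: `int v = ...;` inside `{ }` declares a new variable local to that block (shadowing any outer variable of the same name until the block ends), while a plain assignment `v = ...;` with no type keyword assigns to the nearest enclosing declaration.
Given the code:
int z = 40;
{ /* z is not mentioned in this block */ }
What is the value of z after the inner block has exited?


Analyzing scoping rules:
Outer scope: declares z = 40
Inner block: z is neither redeclared nor assigned -> unchanged
After the block -> 40
Result: 40

40


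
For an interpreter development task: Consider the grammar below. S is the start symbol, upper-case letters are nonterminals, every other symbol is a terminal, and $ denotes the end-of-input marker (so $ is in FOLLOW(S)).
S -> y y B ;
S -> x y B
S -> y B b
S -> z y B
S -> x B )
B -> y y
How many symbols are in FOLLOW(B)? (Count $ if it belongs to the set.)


S is the start symbol and does not occur in any rule body, so FOLLOW(S) = {$}.
Examining every occurrence of B in a rule body:
  S -> y y B ; : B is followed by terminal ';' -> add ';'
  S -> x y B : B is at the right end -> add FOLLOW(S) = {$}
  S -> y B b : B is followed by terminal 'b' -> add 'b'
  S -> z y B : B is at the right end -> add FOLLOW(S) = {$} (already in the set)
  S -> x B ) : B is followed by terminal ')' -> add ')'
  B -> y y : B does not occur in the body -> contributes nothing
FOLLOW(B) = {), ;, b, $}
Count: 4

4


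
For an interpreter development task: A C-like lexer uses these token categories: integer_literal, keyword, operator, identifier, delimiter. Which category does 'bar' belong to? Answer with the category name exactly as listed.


Token: 'bar'
Checking categories:
  identifier: YES
  integer_literal: no
  operator: no
  keyword: no
  delimiter: no
Category: identifier

identifier


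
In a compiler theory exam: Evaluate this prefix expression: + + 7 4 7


Parsing prefix expression: + + 7 4 7
Step 1: Innermost operation '+ 7 4'
  7 + 4 = 11
Step 2: Outer operation '+ [11] 7'
  11 + 7 = 18

18


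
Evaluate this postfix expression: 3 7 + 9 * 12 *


Processing tokens left to right:
Push 3, Push 7
Pop 3 and 7, compute 3 + 7 = 10, push 10
Push 9
Pop 10 and 9, compute 10 * 9 = 90, push 90
Push 12
Pop 90 and 12, compute 90 * 12 = 1080, push 1080
Stack result: 1080

1080


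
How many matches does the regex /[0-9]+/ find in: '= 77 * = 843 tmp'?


Pattern: /[0-9]+/ (int literals)
Input: '= 77 * = 843 tmp'
Scanning for matches:
  Match 1: '77'
  Match 2: '843'
Total matches: 2

2


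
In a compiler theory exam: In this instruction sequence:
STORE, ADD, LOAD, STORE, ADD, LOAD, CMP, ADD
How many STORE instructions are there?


Scanning instruction sequence for STORE:
  Position 1: STORE <- MATCH
  Position 2: ADD
  Position 3: LOAD
  Position 4: STORE <- MATCH
  Position 5: ADD
  Position 6: LOAD
  Position 7: CMP
  Position 8: ADD
Matches at positions: [1, 4]
Total STORE count: 2

2


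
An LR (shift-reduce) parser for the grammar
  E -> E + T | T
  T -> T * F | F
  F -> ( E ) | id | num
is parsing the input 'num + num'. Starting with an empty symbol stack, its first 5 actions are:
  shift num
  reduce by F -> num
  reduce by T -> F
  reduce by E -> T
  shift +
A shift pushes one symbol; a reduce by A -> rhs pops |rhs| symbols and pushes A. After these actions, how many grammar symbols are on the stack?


Tracking the symbol stack through each action:
  Action 1: shift 'num' : push -> stack = [num] (size 1)
  Action 2: reduce by F -> num : pop 1, push F -> stack = [F] (size 1)
  Action 3: reduce by T -> F : pop 1, push T -> stack = [T] (size 1)
  Action 4: reduce by E -> T : pop 1, push E -> stack = [E] (size 1)
  Action 5: shift '+' : push -> stack = [E, +] (size 2)
Final stack size: 2

2


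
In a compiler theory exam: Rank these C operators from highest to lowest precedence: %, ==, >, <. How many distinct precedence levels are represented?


Looking up precedence for each operator:
  % -> precedence 6
  == -> precedence 3
  > -> precedence 4
  < -> precedence 4
Sorted highest to lowest: %, >, <, ==
Distinct precedence values: [6, 4, 3]
Number of distinct levels: 3

3


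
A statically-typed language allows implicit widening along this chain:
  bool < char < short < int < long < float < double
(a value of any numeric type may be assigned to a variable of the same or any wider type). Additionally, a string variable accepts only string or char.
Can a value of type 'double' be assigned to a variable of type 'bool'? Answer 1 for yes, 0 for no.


Target variable type: bool
Source value type: double
Numeric ranks: double=6, bool=0
Widening allowed iff rank(source) <= rank(target): 6 <= 0? No
Result: 0

0


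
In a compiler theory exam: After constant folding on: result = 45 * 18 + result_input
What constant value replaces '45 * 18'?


Identifying constant sub-expression:
  Original: result = 45 * 18 + result_input
  45 and 18 are both compile-time constants
  Evaluating: 45 * 18 = 810
  After folding: result = 810 + result_input

810


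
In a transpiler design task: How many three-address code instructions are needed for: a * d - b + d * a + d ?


Expression: a * d - b + d * a + d
Generating three-address code (respecting * over +/- precedence):
  Instruction 1: t1 = a * d
  Instruction 2: t2 = d * a
  Instruction 3: t3 = t1 - b
  Instruction 4: t4 = t3 + t2
  Instruction 5: t5 = t4 + d
Total instructions: 5

5


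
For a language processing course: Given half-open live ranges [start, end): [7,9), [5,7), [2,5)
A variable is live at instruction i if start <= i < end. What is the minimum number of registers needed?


Live ranges:
  Var0: [7, 9)
  Var1: [5, 7)
  Var2: [2, 5)
Sweep-line events (position, delta, active):
  pos=2 start -> active=1
  pos=5 end -> active=0
  pos=5 start -> active=1
  pos=7 end -> active=0
  pos=7 start -> active=1
  pos=9 end -> active=0
Maximum simultaneous active: 1
Minimum registers needed: 1

1


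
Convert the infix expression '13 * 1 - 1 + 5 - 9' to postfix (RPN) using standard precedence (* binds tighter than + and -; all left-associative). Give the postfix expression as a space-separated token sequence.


Applying the shunting-yard algorithm:
  Operand 13 -> output
  Push '*' onto operator stack -> op-stack: [*]
  Operand 1 -> output
  See '-' (prec 1); top '*' (prec 2) >= it -> pop '*' to output
  Push '-' onto operator stack -> op-stack: [-]
  Operand 1 -> output
  See '+' (prec 1); top '-' (prec 1) >= it -> pop '-' to output
  Push '+' onto operator stack -> op-stack: [+]
  Operand 5 -> output
  See '-' (prec 1); top '+' (prec 1) >= it -> pop '+' to output
  Push '-' onto operator stack -> op-stack: [-]
  Operand 9 -> output
  End of input: pop '-' to output
Postfix result: 13 1 * 1 - 5 + 9 -

13 1 * 1 - 5 + 9 -


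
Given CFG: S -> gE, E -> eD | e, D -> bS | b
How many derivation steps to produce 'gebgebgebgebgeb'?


Grammar: S -> gE, E -> eD | e, D -> bS | b
Deriving 'gebgebgebgebgeb':
Step 1: S -> gE => gE
Step 2: E -> eD => geD
Step 3: D -> bS => gebS
Step 4: S -> gE => gebgE
Step 5: E -> eD => gebgeD
Step 6: D -> bS => gebgebS
Step 7: S -> gE => gebgebgE
Step 8: E -> eD => gebgebgeD
Step 9: D -> bS => gebgebgebS
Step 10: S -> gE => gebgebgebgE
Step 11: E -> eD => gebgebgebgeD
Step 12: D -> bS => gebgebgebgebS
Step 13: S -> gE => gebgebgebgebgE
Step 14: E -> eD => gebgebgebgebgeD
Step 15: D -> b => gebgebgebgebgeb
Total derivation steps: 15

15


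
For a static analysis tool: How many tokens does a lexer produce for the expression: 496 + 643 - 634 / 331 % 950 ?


Scanning '496 + 643 - 634 / 331 % 950'
Token 1: '496' -> integer_literal
Token 2: '+' -> operator
Token 3: '643' -> integer_literal
Token 4: '-' -> operator
Token 5: '634' -> integer_literal
Token 6: '/' -> operator
Token 7: '331' -> integer_literal
Token 8: '%' -> operator
Token 9: '950' -> integer_literal
Total tokens: 9

9


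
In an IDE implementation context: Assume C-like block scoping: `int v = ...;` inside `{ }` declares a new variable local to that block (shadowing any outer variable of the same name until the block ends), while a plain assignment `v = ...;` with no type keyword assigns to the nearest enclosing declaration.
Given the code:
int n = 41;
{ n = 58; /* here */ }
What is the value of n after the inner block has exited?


Analyzing scoping rules:
Outer scope: declares n = 41
Inner block: 'n = 58;' has no type keyword, so it is an assignment to the outer n (no shadowing)
The assignment changed the outer variable itself, so the new value persists after the block -> 58
Result: 58

58


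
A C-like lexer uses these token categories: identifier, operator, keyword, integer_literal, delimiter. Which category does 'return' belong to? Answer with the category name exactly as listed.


Token: 'return'
Checking categories:
  identifier: no
  integer_literal: no
  operator: no
  keyword: YES
  delimiter: no
Category: keyword

keyword


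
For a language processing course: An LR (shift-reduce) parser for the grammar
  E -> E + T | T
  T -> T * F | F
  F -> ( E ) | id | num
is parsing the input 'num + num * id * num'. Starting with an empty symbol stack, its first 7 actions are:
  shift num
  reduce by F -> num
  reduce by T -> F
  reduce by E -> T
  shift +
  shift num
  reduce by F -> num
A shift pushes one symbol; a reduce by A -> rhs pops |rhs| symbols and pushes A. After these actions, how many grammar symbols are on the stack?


Tracking the symbol stack through each action:
  Action 1: shift 'num' : push -> stack = [num] (size 1)
  Action 2: reduce by F -> num : pop 1, push F -> stack = [F] (size 1)
  Action 3: reduce by T -> F : pop 1, push T -> stack = [T] (size 1)
  Action 4: reduce by E -> T : pop 1, push E -> stack = [E] (size 1)
  Action 5: shift '+' : push -> stack = [E, +] (size 2)
  Action 6: shift 'num' : push -> stack = [E, +, num] (size 3)
  Action 7: reduce by F -> num : pop 1, push F -> stack = [E, +, F] (size 3)
Final stack size: 3

3


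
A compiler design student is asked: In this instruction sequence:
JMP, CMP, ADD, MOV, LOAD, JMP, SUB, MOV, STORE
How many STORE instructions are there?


Scanning instruction sequence for STORE:
  Position 1: JMP
  Position 2: CMP
  Position 3: ADD
  Position 4: MOV
  Position 5: LOAD
  Position 6: JMP
  Position 7: SUB
  Position 8: MOV
  Position 9: STORE <- MATCH
Matches at positions: [9]
Total STORE count: 1

1


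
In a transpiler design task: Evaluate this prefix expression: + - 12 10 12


Parsing prefix expression: + - 12 10 12
Step 1: Innermost operation '- 12 10'
  12 - 10 = 2
Step 2: Outer operation '+ [2] 12'
  2 + 12 = 14

14


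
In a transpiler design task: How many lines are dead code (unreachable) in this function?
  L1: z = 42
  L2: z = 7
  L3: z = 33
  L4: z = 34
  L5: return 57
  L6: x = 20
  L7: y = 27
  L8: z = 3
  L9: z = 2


Analyzing control flow:
  L1: reachable (before return)
  L2: reachable (before return)
  L3: reachable (before return)
  L4: reachable (before return)
  L5: reachable (return statement)
  L6: DEAD (after return at L5)
  L7: DEAD (after return at L5)
  L8: DEAD (after return at L5)
  L9: DEAD (after return at L5)
Return at L5, total lines = 9
Dead lines: L6 through L9
Count: 4

4


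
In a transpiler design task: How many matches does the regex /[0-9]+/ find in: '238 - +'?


Pattern: /[0-9]+/ (int literals)
Input: '238 - +'
Scanning for matches:
  Match 1: '238'
Total matches: 1

1


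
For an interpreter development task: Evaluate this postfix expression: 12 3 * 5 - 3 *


Processing tokens left to right:
Push 12, Push 3
Pop 12 and 3, compute 12 * 3 = 36, push 36
Push 5
Pop 36 and 5, compute 36 - 5 = 31, push 31
Push 3
Pop 31 and 3, compute 31 * 3 = 93, push 93
Stack result: 93

93


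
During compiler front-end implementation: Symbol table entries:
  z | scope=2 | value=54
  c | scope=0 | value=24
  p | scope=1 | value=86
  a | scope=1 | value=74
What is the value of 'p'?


Searching symbol table for 'p':
  z | scope=2 | value=54
  c | scope=0 | value=24
  p | scope=1 | value=86 <- MATCH
  a | scope=1 | value=74
Found 'p' at scope 1 with value 86

86


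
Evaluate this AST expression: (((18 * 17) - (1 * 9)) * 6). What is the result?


Expression: (((18 * 17) - (1 * 9)) * 6)
Evaluating step by step:
  18 * 17 = 306
  1 * 9 = 9
  306 - 9 = 297
  297 * 6 = 1782
Result: 1782

1782


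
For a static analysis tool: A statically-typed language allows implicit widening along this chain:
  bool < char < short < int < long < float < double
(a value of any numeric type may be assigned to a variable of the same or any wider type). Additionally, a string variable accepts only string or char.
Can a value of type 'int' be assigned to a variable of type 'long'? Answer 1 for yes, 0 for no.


Target variable type: long
Source value type: int
Numeric ranks: int=3, long=4
Widening allowed iff rank(source) <= rank(target): 3 <= 4? Yes
Result: 1

1


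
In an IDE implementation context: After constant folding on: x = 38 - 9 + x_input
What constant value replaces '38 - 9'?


Identifying constant sub-expression:
  Original: x = 38 - 9 + x_input
  38 and 9 are both compile-time constants
  Evaluating: 38 - 9 = 29
  After folding: x = 29 + x_input

29


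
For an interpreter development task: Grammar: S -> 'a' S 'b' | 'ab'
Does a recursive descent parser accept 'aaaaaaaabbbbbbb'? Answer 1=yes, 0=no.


Grammar accepts strings of the form a^n b^n (n >= 1)
Word: 'aaaaaaaabbbbbbb'
Counting: 8 a's and 7 b's
Check: 8 == 7? No
Mismatch: a-count != b-count
Rejected

0


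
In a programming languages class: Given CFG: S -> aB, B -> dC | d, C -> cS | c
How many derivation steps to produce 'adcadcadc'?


Grammar: S -> aB, B -> dC | d, C -> cS | c
Deriving 'adcadcadc':
Step 1: S -> aB => aB
Step 2: B -> dC => adC
Step 3: C -> cS => adcS
Step 4: S -> aB => adcaB
Step 5: B -> dC => adcadC
Step 6: C -> cS => adcadcS
Step 7: S -> aB => adcadcaB
Step 8: B -> dC => adcadcadC
Step 9: C -> c => adcadcadc
Total derivation steps: 9

9


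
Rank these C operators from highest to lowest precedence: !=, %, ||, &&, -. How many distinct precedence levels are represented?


Looking up precedence for each operator:
  != -> precedence 3
  % -> precedence 6
  || -> precedence 1
  && -> precedence 2
  - -> precedence 5
Sorted highest to lowest: %, -, !=, &&, ||
Distinct precedence values: [6, 5, 3, 2, 1]
Number of distinct levels: 5

5


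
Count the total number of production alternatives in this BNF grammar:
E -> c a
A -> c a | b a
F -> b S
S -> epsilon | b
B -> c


Counting alternatives per rule:
  E: 1 alternative(s)
  A: 2 alternative(s)
  F: 1 alternative(s)
  S: 2 alternative(s)
  B: 1 alternative(s)
Sum: 1 + 2 + 1 + 2 + 1 = 7

7


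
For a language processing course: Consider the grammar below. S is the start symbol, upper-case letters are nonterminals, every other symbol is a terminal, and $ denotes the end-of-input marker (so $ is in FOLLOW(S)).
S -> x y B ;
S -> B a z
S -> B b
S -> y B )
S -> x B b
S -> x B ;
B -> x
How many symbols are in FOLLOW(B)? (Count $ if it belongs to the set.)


S is the start symbol and does not occur in any rule body, so FOLLOW(S) = {$}.
Examining every occurrence of B in a rule body:
  S -> x y B ; : B is followed by terminal ';' -> add ';'
  S -> B a z : B is followed by terminal 'a' -> add 'a'
  S -> B b : B is followed by terminal 'b' -> add 'b'
  S -> y B ) : B is followed by terminal ')' -> add ')'
  S -> x B b : B is followed by terminal 'b' -> add 'b' (already in the set)
  S -> x B ; : B is followed by terminal ';' -> add ';' (already in the set)
  B -> x : B does not occur in the body -> contributes nothing
FOLLOW(B) = {), ;, a, b}
Count: 4

4


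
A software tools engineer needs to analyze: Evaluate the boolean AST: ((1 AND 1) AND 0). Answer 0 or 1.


Step 1: Evaluate inner node
  1 AND 1 = 1
Step 2: Evaluate root node
  1 AND 0 = 0

0


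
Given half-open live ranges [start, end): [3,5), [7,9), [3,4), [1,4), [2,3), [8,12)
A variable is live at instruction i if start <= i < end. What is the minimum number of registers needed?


Live ranges:
  Var0: [3, 5)
  Var1: [7, 9)
  Var2: [3, 4)
  Var3: [1, 4)
  Var4: [2, 3)
  Var5: [8, 12)
Sweep-line events (position, delta, active):
  pos=1 start -> active=1
  pos=2 start -> active=2
  pos=3 end -> active=1
  pos=3 start -> active=2
  pos=3 start -> active=3
  pos=4 end -> active=2
  pos=4 end -> active=1
  pos=5 end -> active=0
  pos=7 start -> active=1
  pos=8 start -> active=2
  pos=9 end -> active=1
  pos=12 end -> active=0
Maximum simultaneous active: 3
Minimum registers needed: 3

3


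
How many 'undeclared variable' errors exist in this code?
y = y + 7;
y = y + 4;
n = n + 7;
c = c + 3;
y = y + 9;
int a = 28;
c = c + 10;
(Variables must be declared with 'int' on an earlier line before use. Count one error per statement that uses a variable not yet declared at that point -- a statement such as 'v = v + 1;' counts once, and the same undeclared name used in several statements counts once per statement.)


Scanning code line by line:
  Line 1: use 'y' -> ERROR (undeclared)
  Line 2: use 'y' -> ERROR (undeclared)
  Line 3: use 'n' -> ERROR (undeclared)
  Line 4: use 'c' -> ERROR (undeclared)
  Line 5: use 'y' -> ERROR (undeclared)
  Line 6: declare 'a' -> declared = ['a']
  Line 7: use 'c' -> ERROR (undeclared)
Total undeclared variable errors: 6

6


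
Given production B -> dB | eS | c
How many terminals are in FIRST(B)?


Production: B -> dB | eS | c
Examining each alternative for leading terminals:
  B -> dB : first terminal = 'd'
  B -> eS : first terminal = 'e'
  B -> c : first terminal = 'c'
FIRST(B) = {c, d, e}
Count: 3

3


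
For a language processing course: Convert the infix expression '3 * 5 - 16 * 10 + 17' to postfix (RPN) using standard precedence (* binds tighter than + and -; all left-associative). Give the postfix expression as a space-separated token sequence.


Applying the shunting-yard algorithm:
  Operand 3 -> output
  Push '*' onto operator stack -> op-stack: [*]
  Operand 5 -> output
  See '-' (prec 1); top '*' (prec 2) >= it -> pop '*' to output
  Push '-' onto operator stack -> op-stack: [-]
  Operand 16 -> output
  Push '*' onto operator stack -> op-stack: [-, *]
  Operand 10 -> output
  See '+' (prec 1); top '*' (prec 2) >= it -> pop '*' to output
  See '+' (prec 1); top '-' (prec 1) >= it -> pop '-' to output
  Push '+' onto operator stack -> op-stack: [+]
  Operand 17 -> output
  End of input: pop '+' to output
Postfix result: 3 5 * 16 10 * - 17 +

3 5 * 16 10 * - 17 +


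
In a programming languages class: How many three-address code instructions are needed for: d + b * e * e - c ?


Expression: d + b * e * e - c
Generating three-address code (respecting * over +/- precedence):
  Instruction 1: t1 = b * e
  Instruction 2: t2 = t1 * e
  Instruction 3: t3 = d + t2
  Instruction 4: t4 = t3 - c
Total instructions: 4

4


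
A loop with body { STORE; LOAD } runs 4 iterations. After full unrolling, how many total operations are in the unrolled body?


Loop body operations: STORE, LOAD (2 ops per iteration)
Unrolling 4 iterations:
  Iteration 1: STORE, LOAD (2 ops)
  Iteration 2: STORE, LOAD (2 ops)
  Iteration 3: STORE, LOAD (2 ops)
  Iteration 4: STORE, LOAD (2 ops)
Total: 4 iterations * 2 ops/iter = 8 operations

8


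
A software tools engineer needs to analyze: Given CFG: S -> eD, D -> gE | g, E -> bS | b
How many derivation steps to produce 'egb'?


Grammar: S -> eD, D -> gE | g, E -> bS | b
Deriving 'egb':
Step 1: S -> eD => eD
Step 2: D -> gE => egE
Step 3: E -> b => egb
Total derivation steps: 3

3


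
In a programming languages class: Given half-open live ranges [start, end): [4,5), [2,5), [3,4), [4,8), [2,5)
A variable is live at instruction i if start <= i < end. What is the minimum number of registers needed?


Live ranges:
  Var0: [4, 5)
  Var1: [2, 5)
  Var2: [3, 4)
  Var3: [4, 8)
  Var4: [2, 5)
Sweep-line events (position, delta, active):
  pos=2 start -> active=1
  pos=2 start -> active=2
  pos=3 start -> active=3
  pos=4 end -> active=2
  pos=4 start -> active=3
  pos=4 start -> active=4
  pos=5 end -> active=3
  pos=5 end -> active=2
  pos=5 end -> active=1
  pos=8 end -> active=0
Maximum simultaneous active: 4
Minimum registers needed: 4

4


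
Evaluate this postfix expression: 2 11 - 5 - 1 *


Processing tokens left to right:
Push 2, Push 11
Pop 2 and 11, compute 2 - 11 = -9, push -9
Push 5
Pop -9 and 5, compute -9 - 5 = -14, push -14
Push 1
Pop -14 and 1, compute -14 * 1 = -14, push -14
Stack result: -14

-14


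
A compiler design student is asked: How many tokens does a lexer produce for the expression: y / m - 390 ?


Scanning 'y / m - 390'
Token 1: 'y' -> identifier
Token 2: '/' -> operator
Token 3: 'm' -> identifier
Token 4: '-' -> operator
Token 5: '390' -> integer_literal
Total tokens: 5

5


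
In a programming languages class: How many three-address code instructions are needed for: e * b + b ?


Expression: e * b + b
Generating three-address code (respecting * over +/- precedence):
  Instruction 1: t1 = e * b
  Instruction 2: t2 = t1 + b
Total instructions: 2

2


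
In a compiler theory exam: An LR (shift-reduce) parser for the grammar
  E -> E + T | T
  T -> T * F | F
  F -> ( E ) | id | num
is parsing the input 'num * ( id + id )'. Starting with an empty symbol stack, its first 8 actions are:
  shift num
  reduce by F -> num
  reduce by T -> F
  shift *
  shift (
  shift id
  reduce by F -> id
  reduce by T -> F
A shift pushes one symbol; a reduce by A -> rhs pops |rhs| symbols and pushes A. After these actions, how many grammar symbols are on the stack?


Tracking the symbol stack through each action:
  Action 1: shift 'num' : push -> stack = [num] (size 1)
  Action 2: reduce by F -> num : pop 1, push F -> stack = [F] (size 1)
  Action 3: reduce by T -> F : pop 1, push T -> stack = [T] (size 1)
  Action 4: shift '*' : push -> stack = [T, *] (size 2)
  Action 5: shift '(' : push -> stack = [T, *, (] (size 3)
  Action 6: shift 'id' : push -> stack = [T, *, (, id] (size 4)
  Action 7: reduce by F -> id : pop 1, push F -> stack = [T, *, (, F] (size 4)
  Action 8: reduce by T -> F : pop 1, push T -> stack = [T, *, (, T] (size 4)
Final stack size: 4

4


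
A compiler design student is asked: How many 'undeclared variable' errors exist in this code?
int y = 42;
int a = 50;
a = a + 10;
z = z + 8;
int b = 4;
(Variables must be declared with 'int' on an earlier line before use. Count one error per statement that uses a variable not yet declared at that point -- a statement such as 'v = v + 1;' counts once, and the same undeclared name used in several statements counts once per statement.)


Scanning code line by line:
  Line 1: declare 'y' -> declared = ['y']
  Line 2: declare 'a' -> declared = ['a', 'y']
  Line 3: use 'a' -> OK (declared)
  Line 4: use 'z' -> ERROR (undeclared)
  Line 5: declare 'b' -> declared = ['a', 'b', 'y']
Total undeclared variable errors: 1

1


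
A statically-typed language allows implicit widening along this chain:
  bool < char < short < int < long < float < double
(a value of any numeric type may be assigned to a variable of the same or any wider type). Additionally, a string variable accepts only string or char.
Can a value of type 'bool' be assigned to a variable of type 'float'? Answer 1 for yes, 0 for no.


Target variable type: float
Source value type: bool
Numeric ranks: bool=0, float=5
Widening allowed iff rank(source) <= rank(target): 0 <= 5? Yes
Result: 1

1


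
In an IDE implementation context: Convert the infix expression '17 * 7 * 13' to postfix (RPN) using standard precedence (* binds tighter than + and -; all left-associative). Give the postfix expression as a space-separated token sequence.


Applying the shunting-yard algorithm:
  Operand 17 -> output
  Push '*' onto operator stack -> op-stack: [*]
  Operand 7 -> output
  See '*' (prec 2); top '*' (prec 2) >= it -> pop '*' to output
  Push '*' onto operator stack -> op-stack: [*]
  Operand 13 -> output
  End of input: pop '*' to output
Postfix result: 17 7 * 13 *

17 7 * 13 *


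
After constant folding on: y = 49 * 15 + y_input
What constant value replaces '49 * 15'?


Identifying constant sub-expression:
  Original: y = 49 * 15 + y_input
  49 and 15 are both compile-time constants
  Evaluating: 49 * 15 = 735
  After folding: y = 735 + y_input

735


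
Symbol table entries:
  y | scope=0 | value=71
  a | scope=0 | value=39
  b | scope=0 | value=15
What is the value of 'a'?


Searching symbol table for 'a':
  y | scope=0 | value=71
  a | scope=0 | value=39 <- MATCH
  b | scope=0 | value=15
Found 'a' at scope 0 with value 39

39
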